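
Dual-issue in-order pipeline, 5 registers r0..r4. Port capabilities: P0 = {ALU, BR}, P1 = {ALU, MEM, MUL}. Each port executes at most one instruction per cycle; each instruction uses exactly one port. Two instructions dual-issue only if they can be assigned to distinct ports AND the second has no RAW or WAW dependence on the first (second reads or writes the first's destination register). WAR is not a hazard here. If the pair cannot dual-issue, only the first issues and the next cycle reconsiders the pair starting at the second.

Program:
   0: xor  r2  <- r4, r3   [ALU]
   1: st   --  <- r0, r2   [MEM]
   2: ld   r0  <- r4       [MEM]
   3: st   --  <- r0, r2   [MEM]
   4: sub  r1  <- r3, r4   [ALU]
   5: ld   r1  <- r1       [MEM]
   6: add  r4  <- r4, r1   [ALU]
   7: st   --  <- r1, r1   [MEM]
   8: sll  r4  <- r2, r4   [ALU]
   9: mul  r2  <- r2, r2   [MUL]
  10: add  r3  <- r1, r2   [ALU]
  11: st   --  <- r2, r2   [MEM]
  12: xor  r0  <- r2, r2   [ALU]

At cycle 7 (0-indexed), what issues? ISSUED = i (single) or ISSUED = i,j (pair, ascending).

ISSUED = 10,11

#0 head=0: xor.ALU i0 RAW r2
#1 head=1: st.MEM i1 no-port MEM/MEM
#2 head=2: ld.MEM i2 no-port MEM/MEM
#3 head=3: st.MEM;sub.ALU i3,i4 pair
#4 head=5: ld.MEM i5 RAW r1
#5 head=6: add.ALU;st.MEM i6,i7 pair
#6 head=8: sll.ALU;mul.MUL i8,i9 pair
#7 head=10: add.ALU;st.MEM i10,i11 pair
#8 head=12: xor.ALU i12 tail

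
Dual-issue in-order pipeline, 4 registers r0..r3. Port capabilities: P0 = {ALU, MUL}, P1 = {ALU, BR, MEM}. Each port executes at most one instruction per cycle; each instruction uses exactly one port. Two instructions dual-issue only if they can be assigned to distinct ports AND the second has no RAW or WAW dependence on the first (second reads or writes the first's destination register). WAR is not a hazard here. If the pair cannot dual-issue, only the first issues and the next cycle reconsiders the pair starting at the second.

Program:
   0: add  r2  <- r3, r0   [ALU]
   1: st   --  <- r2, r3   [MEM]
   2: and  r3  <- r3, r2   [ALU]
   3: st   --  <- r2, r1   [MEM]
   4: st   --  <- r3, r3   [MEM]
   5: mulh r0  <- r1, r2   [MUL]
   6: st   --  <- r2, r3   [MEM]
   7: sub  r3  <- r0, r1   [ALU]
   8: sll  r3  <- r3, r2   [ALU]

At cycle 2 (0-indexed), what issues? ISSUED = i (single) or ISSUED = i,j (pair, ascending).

ISSUED = 3

[0] i0  add.ALU  -- RAW r2
[1] i1/i2  st.MEM+and.ALU  -- pair
[2] i3  st.MEM  -- no-port MEM/MEM
[3] i4/i5  st.MEM+mulh.MUL  -- pair
[4] i6/i7  st.MEM+sub.ALU  -- pair
[5] i8  sll.ALU  -- tail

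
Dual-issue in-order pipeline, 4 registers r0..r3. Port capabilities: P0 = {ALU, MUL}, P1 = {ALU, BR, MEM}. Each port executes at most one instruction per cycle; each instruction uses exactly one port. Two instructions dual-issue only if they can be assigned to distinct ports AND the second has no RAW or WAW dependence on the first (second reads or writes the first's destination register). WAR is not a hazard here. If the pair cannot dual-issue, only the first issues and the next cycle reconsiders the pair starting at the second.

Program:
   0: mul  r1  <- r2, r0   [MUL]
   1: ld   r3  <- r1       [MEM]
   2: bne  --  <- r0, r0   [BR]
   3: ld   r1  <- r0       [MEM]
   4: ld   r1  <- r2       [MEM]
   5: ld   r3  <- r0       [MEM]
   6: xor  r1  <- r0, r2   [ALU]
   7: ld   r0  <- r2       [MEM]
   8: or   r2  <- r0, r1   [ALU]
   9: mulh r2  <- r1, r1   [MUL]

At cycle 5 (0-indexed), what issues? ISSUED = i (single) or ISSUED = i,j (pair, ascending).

#0 head=0: mul i0 RAW r1
#1 head=1: ld i1 no-port MEM/BR
#2 head=2: bne i2 no-port BR/MEM
#3 head=3: ld i3 no-port MEM/MEM
#4 head=4: ld i4 no-port MEM/MEM
#5 head=5: ld;xor i5&i6 2-wide
#6 head=7: ld i7 RAW r0
#7 head=8: or i8 WAW r2
#8 head=9: mulh i9 tail

ISSUED = 5,6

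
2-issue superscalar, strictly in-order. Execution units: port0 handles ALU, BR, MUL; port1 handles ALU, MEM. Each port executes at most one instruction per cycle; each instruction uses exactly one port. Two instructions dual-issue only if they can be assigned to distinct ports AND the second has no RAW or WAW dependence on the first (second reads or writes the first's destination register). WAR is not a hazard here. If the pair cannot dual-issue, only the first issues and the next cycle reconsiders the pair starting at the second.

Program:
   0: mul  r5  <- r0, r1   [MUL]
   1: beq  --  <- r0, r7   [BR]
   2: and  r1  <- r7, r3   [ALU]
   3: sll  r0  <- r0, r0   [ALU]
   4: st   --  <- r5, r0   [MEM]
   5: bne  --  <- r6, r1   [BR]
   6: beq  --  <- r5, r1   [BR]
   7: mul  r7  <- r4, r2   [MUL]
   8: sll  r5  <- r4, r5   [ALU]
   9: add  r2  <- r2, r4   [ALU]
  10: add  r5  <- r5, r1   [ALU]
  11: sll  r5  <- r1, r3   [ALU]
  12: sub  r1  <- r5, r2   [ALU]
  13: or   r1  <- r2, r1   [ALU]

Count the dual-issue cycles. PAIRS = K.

#0 head=0: mul.MUL i0 no-port MUL/BR
#1 head=1: beq.BR+and.ALU i1+i2 dual
#2 head=3: sll.ALU i3 RAW r0
#3 head=4: st.MEM+bne.BR i4+i5 dual
#4 head=6: beq.BR i6 no-port BR/MUL
#5 head=7: mul.MUL+sll.ALU i7+i8 dual
#6 head=9: add.ALU+add.ALU i9+i10 dual
#7 head=11: sll.ALU i11 RAW r5
#8 head=12: sub.ALU i12 RAW+WAW r1
#9 head=13: or.ALU i13 tail

PAIRS = 4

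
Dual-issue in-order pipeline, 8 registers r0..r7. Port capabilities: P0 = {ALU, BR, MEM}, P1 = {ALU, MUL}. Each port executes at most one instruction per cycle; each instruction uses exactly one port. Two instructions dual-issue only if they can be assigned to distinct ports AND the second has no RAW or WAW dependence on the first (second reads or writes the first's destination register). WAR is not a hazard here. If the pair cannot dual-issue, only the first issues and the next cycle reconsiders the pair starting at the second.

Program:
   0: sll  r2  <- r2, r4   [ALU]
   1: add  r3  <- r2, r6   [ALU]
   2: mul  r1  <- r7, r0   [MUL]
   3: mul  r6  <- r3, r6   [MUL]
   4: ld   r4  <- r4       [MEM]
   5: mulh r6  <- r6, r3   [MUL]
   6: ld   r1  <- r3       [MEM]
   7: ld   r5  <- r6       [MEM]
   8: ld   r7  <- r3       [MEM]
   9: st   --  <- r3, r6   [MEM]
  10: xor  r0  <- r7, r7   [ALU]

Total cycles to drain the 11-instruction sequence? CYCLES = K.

[0] i0  sll.ALU  -- RAW r2
[1] i1+i2  add.ALU/mul.MUL  -- dual
[2] i3+i4  mul.MUL/ld.MEM  -- dual
[3] i5+i6  mulh.MUL/ld.MEM  -- dual
[4] i7  ld.MEM  -- no-port MEM/MEM
[5] i8  ld.MEM  -- no-port MEM/MEM
[6] i9+i10  st.MEM/xor.ALU  -- dual

CYCLES = 7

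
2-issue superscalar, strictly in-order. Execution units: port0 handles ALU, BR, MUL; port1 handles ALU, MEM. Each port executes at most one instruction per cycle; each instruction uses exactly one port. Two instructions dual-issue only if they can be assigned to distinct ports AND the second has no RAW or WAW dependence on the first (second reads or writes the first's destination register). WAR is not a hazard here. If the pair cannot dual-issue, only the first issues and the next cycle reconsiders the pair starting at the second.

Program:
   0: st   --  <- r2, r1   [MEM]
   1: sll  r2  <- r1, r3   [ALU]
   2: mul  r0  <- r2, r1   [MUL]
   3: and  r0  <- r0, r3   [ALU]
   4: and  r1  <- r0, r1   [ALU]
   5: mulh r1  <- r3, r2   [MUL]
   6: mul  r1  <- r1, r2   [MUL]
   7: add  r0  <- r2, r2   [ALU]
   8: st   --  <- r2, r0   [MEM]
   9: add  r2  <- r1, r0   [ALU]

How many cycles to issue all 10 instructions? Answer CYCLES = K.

CYCLES = 7

  cy0 -> i0+i1 (st.MEM+sll.ALU) 2-wide
  cy1 -> i2 (mul.MUL) RAW+WAW r0
  cy2 -> i3 (and.ALU) RAW r0
  cy3 -> i4 (and.ALU) WAW r1
  cy4 -> i5 (mulh.MUL) no-port MUL/MUL
  cy5 -> i6+i7 (mul.MUL+add.ALU) 2-wide
  cy6 -> i8+i9 (st.MEM+add.ALU) 2-wide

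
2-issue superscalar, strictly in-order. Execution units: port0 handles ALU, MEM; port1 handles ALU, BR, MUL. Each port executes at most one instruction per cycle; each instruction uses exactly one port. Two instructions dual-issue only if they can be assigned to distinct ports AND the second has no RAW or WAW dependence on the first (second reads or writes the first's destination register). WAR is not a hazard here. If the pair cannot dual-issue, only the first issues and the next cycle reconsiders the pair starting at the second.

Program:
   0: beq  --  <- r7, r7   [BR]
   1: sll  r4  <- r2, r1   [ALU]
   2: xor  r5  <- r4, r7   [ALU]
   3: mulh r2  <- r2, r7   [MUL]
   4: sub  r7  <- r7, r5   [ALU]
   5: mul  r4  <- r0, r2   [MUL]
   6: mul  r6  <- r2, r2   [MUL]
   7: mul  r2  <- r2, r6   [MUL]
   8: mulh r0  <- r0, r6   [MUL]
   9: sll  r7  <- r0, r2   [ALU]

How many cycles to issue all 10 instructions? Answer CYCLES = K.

CYCLES = 7

t=0 i0&i1:beq.BR/sll.ALU ; 2-wide
t=1 i2&i3:xor.ALU/mulh.MUL ; 2-wide
t=2 i4&i5:sub.ALU/mul.MUL ; 2-wide
t=3 i6:mul.MUL ; no-port MUL/MUL
t=4 i7:mul.MUL ; no-port MUL/MUL
t=5 i8:mulh.MUL ; RAW r0
t=6 i9:sll.ALU ; tail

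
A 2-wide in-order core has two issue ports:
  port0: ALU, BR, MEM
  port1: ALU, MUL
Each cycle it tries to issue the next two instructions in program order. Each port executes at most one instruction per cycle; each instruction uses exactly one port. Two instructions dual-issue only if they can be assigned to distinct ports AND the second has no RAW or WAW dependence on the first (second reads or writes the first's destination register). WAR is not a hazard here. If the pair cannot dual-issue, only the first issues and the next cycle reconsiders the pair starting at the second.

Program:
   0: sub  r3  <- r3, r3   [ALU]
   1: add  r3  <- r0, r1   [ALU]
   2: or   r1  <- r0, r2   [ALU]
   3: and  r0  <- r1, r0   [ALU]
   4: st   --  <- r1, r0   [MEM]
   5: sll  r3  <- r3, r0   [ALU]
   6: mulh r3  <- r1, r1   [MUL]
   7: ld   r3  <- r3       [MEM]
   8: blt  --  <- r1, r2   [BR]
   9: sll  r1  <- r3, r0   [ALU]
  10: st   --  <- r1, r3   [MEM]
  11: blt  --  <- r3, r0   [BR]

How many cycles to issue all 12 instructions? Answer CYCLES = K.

#0 head=0: sub.ALU i0 WAW r3
#1 head=1: add.ALU+or.ALU i1/i2 pair
#2 head=3: and.ALU i3 RAW r0
#3 head=4: st.MEM+sll.ALU i4/i5 pair
#4 head=6: mulh.MUL i6 RAW+WAW r3
#5 head=7: ld.MEM i7 no-port MEM/BR
#6 head=8: blt.BR+sll.ALU i8/i9 pair
#7 head=10: st.MEM i10 no-port MEM/BR
#8 head=11: blt.BR i11 tail

CYCLES = 9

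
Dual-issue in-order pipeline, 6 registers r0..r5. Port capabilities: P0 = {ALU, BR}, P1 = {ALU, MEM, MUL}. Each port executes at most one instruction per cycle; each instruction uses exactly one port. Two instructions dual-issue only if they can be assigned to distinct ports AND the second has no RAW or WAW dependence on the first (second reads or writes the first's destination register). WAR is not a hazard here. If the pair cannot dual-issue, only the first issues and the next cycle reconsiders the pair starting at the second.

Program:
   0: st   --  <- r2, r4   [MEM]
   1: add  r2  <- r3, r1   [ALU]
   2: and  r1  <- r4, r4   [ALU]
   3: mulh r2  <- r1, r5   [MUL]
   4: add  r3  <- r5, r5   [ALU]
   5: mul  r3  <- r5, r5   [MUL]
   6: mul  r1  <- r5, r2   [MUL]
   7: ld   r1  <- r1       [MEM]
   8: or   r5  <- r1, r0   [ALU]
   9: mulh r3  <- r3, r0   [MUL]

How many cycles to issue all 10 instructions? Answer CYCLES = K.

CYCLES = 7

t=0 i0&i1:st.MEM/add.ALU ; dual
t=1 i2:and.ALU ; RAW r1
t=2 i3&i4:mulh.MUL/add.ALU ; dual
t=3 i5:mul.MUL ; no-port MUL/MUL
t=4 i6:mul.MUL ; no-port MUL/MEM
t=5 i7:ld.MEM ; RAW r1
t=6 i8&i9:or.ALU/mulh.MUL ; dual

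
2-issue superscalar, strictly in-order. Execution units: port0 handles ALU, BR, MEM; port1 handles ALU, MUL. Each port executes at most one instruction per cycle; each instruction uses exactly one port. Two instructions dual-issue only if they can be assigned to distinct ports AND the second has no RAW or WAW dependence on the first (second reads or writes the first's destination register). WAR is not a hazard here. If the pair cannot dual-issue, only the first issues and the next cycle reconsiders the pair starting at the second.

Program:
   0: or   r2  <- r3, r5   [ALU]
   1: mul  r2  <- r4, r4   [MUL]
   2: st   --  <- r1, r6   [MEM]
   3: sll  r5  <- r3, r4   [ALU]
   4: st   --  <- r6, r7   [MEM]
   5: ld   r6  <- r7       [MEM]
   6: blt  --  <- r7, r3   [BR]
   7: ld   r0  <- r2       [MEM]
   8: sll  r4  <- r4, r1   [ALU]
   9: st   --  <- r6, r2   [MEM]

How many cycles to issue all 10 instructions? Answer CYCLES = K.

  cy0 -> i0 (or) WAW r2
  cy1 -> i1,i2 (mul;st) 2-wide
  cy2 -> i3,i4 (sll;st) 2-wide
  cy3 -> i5 (ld) no-port MEM/BR
  cy4 -> i6 (blt) no-port BR/MEM
  cy5 -> i7,i8 (ld;sll) 2-wide
  cy6 -> i9 (st) tail

CYCLES = 7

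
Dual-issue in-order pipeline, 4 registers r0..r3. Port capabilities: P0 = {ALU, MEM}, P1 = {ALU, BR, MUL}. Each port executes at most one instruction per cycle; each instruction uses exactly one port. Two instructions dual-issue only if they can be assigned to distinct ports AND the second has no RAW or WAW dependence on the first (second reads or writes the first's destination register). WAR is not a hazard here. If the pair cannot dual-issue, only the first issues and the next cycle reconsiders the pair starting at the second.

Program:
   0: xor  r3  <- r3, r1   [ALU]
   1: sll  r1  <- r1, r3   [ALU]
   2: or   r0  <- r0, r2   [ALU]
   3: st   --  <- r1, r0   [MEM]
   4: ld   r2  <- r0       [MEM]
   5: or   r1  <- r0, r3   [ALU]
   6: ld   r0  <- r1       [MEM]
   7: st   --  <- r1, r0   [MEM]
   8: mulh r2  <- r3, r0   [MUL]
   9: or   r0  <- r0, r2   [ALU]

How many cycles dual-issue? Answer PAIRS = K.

  cy0 -> i0 (xor) RAW r3
  cy1 -> i1+i2 (sll+or) dual
  cy2 -> i3 (st) no-port MEM/MEM
  cy3 -> i4+i5 (ld+or) dual
  cy4 -> i6 (ld) no-port MEM/MEM
  cy5 -> i7+i8 (st+mulh) dual
  cy6 -> i9 (or) tail

PAIRS = 3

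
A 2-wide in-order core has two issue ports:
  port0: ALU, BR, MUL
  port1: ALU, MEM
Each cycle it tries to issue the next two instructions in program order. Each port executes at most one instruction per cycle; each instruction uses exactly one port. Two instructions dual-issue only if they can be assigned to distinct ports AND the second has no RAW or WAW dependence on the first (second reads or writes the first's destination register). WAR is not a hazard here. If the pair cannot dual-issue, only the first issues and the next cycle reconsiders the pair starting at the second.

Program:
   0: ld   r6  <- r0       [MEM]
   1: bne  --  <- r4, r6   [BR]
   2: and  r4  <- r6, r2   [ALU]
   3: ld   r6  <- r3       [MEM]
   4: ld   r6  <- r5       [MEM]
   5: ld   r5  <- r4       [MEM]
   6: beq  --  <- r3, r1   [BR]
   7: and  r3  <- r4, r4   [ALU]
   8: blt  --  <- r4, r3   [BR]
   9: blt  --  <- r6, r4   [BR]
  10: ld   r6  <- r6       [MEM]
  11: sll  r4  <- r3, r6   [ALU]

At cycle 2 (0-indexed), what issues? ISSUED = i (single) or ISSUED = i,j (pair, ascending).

ISSUED = 3

[0] i0  ld  -- RAW r6
[1] i1+i2  bne+and  -- 2-wide
[2] i3  ld  -- no-port MEM/MEM
[3] i4  ld  -- no-port MEM/MEM
[4] i5+i6  ld+beq  -- 2-wide
[5] i7  and  -- RAW r3
[6] i8  blt  -- no-port BR/BR
[7] i9+i10  blt+ld  -- 2-wide
[8] i11  sll  -- tail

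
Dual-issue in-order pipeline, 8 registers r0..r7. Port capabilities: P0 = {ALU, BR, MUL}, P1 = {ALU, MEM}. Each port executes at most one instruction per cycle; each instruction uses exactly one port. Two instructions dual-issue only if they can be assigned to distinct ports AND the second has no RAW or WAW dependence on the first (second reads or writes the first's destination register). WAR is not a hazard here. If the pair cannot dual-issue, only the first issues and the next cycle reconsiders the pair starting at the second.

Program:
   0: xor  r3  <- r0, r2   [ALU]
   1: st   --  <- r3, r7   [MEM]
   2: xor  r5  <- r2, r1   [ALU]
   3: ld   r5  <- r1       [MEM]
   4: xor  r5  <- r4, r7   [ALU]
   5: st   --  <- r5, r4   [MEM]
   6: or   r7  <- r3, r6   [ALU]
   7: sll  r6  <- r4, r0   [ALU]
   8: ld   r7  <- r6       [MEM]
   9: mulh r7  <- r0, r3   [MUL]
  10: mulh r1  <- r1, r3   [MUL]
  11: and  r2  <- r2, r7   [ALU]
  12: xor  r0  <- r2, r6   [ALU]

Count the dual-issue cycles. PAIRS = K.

0. xor.ALU @i0  | RAW r3
1. st.MEM xor.ALU @i1,i2  | pair
2. ld.MEM @i3  | WAW r5
3. xor.ALU @i4  | RAW r5
4. st.MEM or.ALU @i5,i6  | pair
5. sll.ALU @i7  | RAW r6
6. ld.MEM @i8  | WAW r7
7. mulh.MUL @i9  | no-port MUL/MUL
8. mulh.MUL and.ALU @i10,i11  | pair
9. xor.ALU @i12  | tail

PAIRS = 3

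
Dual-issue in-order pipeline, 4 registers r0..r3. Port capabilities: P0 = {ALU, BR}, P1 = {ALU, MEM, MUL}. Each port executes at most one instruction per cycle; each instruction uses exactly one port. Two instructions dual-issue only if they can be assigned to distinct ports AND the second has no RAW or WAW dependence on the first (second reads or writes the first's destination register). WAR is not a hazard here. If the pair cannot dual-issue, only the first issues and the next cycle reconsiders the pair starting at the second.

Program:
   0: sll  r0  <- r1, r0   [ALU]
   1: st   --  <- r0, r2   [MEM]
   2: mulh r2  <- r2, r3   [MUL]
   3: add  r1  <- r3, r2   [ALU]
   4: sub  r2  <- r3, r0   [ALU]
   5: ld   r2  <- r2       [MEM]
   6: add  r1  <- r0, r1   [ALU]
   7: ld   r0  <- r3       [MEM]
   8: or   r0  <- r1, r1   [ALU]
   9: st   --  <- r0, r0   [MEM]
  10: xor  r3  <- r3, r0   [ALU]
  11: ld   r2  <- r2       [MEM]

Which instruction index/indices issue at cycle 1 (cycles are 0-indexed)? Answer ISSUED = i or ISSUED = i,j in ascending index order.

[0] i0  sll  -- RAW r0
[1] i1  st  -- no-port MEM/MUL
[2] i2  mulh  -- RAW r2
[3] i3,i4  add;sub  -- pair
[4] i5,i6  ld;add  -- pair
[5] i7  ld  -- WAW r0
[6] i8  or  -- RAW r0
[7] i9,i10  st;xor  -- pair
[8] i11  ld  -- tail

ISSUED = 1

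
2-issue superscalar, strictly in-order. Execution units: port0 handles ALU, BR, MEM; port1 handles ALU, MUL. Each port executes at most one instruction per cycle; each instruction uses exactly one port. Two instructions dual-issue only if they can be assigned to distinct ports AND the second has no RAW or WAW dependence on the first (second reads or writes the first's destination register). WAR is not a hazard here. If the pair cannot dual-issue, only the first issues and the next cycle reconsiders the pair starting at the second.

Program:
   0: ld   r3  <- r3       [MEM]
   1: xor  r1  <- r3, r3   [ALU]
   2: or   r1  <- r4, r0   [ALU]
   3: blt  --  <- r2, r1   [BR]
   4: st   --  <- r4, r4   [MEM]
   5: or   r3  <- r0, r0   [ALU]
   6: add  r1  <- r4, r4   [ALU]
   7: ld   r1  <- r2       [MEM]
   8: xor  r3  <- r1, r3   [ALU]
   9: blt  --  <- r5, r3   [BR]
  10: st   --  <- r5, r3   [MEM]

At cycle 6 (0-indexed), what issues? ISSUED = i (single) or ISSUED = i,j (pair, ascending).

ISSUED = 7

c0: i0 ld.MEM  RAW r3
c1: i1 xor.ALU  WAW r1
c2: i2 or.ALU  RAW r1
c3: i3 blt.BR  no-port BR/MEM
c4: i4,i5 st.MEM;or.ALU  2-wide
c5: i6 add.ALU  WAW r1
c6: i7 ld.MEM  RAW r1
c7: i8 xor.ALU  RAW r3
c8: i9 blt.BR  no-port BR/MEM
c9: i10 st.MEM  tail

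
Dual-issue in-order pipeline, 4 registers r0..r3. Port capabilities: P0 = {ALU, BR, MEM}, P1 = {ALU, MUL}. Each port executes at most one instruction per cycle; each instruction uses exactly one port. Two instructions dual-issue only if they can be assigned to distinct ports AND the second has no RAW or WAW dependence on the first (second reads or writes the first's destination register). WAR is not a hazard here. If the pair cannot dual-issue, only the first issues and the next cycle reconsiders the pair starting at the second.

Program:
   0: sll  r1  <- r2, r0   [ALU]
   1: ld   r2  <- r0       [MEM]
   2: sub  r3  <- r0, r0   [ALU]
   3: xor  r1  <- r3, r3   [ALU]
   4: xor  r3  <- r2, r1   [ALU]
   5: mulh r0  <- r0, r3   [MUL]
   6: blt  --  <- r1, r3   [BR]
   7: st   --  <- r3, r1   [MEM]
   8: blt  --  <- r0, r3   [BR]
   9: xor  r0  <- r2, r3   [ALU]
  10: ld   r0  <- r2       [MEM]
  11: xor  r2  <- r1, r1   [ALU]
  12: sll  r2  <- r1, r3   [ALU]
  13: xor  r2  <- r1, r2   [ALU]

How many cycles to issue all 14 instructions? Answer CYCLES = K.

t=0 i0&i1:sll ld ; dual
t=1 i2:sub ; RAW r3
t=2 i3:xor ; RAW r1
t=3 i4:xor ; RAW r3
t=4 i5&i6:mulh blt ; dual
t=5 i7:st ; no-port MEM/BR
t=6 i8&i9:blt xor ; dual
t=7 i10&i11:ld xor ; dual
t=8 i12:sll ; RAW+WAW r2
t=9 i13:xor ; tail

CYCLES = 10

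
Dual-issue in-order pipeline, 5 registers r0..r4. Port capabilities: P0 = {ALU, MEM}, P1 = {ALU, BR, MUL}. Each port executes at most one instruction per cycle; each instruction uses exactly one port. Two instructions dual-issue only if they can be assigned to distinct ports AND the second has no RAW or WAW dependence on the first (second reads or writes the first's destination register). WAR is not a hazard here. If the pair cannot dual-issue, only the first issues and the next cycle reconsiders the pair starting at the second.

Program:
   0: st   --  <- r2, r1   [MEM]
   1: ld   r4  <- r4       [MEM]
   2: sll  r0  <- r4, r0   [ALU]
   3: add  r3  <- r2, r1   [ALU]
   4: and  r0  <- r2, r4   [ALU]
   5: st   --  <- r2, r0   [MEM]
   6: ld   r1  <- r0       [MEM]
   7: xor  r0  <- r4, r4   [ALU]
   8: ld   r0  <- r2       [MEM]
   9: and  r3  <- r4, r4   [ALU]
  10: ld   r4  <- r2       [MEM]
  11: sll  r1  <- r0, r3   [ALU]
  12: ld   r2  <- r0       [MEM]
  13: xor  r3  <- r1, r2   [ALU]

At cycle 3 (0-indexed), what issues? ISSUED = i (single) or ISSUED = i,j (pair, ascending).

ISSUED = 4

#0 head=0: st.MEM i0 no-port MEM/MEM
#1 head=1: ld.MEM i1 RAW r4
#2 head=2: sll.ALU+add.ALU i2+i3 dual
#3 head=4: and.ALU i4 RAW r0
#4 head=5: st.MEM i5 no-port MEM/MEM
#5 head=6: ld.MEM+xor.ALU i6+i7 dual
#6 head=8: ld.MEM+and.ALU i8+i9 dual
#7 head=10: ld.MEM+sll.ALU i10+i11 dual
#8 head=12: ld.MEM i12 RAW r2
#9 head=13: xor.ALU i13 tail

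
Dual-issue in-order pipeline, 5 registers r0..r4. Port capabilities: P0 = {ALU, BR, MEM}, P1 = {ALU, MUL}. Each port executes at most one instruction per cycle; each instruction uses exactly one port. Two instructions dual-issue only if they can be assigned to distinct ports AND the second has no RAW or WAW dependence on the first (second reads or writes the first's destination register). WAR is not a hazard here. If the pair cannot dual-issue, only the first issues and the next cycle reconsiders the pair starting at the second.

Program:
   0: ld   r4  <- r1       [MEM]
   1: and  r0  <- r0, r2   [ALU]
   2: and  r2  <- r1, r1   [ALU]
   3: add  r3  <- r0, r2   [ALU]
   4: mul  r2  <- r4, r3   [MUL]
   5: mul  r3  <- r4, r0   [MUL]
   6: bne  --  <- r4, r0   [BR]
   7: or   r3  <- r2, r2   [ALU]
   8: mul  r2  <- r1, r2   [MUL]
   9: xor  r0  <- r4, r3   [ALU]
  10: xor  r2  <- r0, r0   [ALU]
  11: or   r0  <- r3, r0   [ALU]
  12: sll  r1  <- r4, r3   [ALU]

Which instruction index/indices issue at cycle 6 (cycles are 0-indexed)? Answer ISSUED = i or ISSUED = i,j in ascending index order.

0. ld+and @i0,i1  | pair
1. and @i2  | RAW r2
2. add @i3  | RAW r3
3. mul @i4  | no-port MUL/MUL
4. mul+bne @i5,i6  | pair
5. or+mul @i7,i8  | pair
6. xor @i9  | RAW r0
7. xor+or @i10,i11  | pair
8. sll @i12  | tail

ISSUED = 9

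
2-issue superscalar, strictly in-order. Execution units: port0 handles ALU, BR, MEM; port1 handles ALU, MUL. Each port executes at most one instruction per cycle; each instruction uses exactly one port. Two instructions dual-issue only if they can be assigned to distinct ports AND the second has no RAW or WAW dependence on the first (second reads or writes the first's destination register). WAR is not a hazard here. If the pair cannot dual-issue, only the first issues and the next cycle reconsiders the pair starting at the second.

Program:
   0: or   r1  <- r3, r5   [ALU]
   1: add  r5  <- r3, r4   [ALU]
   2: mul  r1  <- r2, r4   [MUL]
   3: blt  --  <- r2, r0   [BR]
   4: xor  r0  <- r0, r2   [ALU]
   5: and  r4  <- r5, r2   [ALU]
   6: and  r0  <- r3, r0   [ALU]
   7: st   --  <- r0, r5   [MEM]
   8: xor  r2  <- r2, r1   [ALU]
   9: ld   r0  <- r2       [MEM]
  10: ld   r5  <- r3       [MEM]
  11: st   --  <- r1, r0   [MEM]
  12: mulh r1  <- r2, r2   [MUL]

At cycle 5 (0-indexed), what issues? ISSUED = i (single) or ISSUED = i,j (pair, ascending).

ISSUED = 9

  cy0 -> i0,i1 (or.ALU;add.ALU) pair
  cy1 -> i2,i3 (mul.MUL;blt.BR) pair
  cy2 -> i4,i5 (xor.ALU;and.ALU) pair
  cy3 -> i6 (and.ALU) RAW r0
  cy4 -> i7,i8 (st.MEM;xor.ALU) pair
  cy5 -> i9 (ld.MEM) no-port MEM/MEM
  cy6 -> i10 (ld.MEM) no-port MEM/MEM
  cy7 -> i11,i12 (st.MEM;mulh.MUL) pair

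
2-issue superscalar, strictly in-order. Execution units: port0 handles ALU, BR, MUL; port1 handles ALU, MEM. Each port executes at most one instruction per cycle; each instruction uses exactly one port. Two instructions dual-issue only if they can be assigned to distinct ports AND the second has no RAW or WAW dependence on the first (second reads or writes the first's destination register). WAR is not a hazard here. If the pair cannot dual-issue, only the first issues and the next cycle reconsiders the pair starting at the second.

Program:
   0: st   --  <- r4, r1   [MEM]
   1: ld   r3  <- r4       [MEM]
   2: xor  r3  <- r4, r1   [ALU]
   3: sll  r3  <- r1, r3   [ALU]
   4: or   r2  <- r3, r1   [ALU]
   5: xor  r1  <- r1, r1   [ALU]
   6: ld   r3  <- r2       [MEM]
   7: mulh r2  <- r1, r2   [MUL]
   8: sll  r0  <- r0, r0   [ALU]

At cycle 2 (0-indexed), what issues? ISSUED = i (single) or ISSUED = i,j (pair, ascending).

ISSUED = 2

#0 head=0: st.MEM i0 no-port MEM/MEM
#1 head=1: ld.MEM i1 WAW r3
#2 head=2: xor.ALU i2 RAW+WAW r3
#3 head=3: sll.ALU i3 RAW r3
#4 head=4: or.ALU+xor.ALU i4/i5 pair
#5 head=6: ld.MEM+mulh.MUL i6/i7 pair
#6 head=8: sll.ALU i8 tail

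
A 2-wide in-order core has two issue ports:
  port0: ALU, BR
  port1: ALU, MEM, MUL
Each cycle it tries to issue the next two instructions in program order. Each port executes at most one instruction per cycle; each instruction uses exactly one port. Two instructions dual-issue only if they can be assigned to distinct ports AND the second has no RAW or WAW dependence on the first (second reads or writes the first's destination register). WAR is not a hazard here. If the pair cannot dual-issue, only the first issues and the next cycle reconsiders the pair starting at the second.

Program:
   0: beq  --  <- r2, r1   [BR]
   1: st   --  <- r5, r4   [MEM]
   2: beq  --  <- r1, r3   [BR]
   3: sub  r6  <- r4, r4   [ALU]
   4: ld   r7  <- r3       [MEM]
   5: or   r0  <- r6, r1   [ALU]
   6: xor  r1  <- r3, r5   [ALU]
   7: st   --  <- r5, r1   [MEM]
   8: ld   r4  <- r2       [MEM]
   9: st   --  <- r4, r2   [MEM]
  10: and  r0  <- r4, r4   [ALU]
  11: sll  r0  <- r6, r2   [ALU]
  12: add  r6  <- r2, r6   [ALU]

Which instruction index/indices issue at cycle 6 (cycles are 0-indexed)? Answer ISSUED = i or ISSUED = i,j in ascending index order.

ISSUED = 9,10

  cy0 -> i0&i1 (beq/st) dual
  cy1 -> i2&i3 (beq/sub) dual
  cy2 -> i4&i5 (ld/or) dual
  cy3 -> i6 (xor) RAW r1
  cy4 -> i7 (st) no-port MEM/MEM
  cy5 -> i8 (ld) no-port MEM/MEM
  cy6 -> i9&i10 (st/and) dual
  cy7 -> i11&i12 (sll/add) dual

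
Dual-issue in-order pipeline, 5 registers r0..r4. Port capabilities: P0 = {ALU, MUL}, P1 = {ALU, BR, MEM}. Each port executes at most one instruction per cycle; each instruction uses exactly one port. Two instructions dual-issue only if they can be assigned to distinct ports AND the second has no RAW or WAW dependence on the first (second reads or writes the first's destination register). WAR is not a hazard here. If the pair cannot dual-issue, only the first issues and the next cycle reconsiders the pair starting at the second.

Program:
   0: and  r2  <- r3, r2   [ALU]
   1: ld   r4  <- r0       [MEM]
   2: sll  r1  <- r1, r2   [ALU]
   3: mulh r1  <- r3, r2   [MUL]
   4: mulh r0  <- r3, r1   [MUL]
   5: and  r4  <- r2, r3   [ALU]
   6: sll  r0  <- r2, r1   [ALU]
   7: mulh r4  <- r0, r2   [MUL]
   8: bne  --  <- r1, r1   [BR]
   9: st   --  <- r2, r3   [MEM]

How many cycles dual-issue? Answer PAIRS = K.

0. and.ALU+ld.MEM @i0/i1  | 2-wide
1. sll.ALU @i2  | WAW r1
2. mulh.MUL @i3  | no-port MUL/MUL
3. mulh.MUL+and.ALU @i4/i5  | 2-wide
4. sll.ALU @i6  | RAW r0
5. mulh.MUL+bne.BR @i7/i8  | 2-wide
6. st.MEM @i9  | tail

PAIRS = 3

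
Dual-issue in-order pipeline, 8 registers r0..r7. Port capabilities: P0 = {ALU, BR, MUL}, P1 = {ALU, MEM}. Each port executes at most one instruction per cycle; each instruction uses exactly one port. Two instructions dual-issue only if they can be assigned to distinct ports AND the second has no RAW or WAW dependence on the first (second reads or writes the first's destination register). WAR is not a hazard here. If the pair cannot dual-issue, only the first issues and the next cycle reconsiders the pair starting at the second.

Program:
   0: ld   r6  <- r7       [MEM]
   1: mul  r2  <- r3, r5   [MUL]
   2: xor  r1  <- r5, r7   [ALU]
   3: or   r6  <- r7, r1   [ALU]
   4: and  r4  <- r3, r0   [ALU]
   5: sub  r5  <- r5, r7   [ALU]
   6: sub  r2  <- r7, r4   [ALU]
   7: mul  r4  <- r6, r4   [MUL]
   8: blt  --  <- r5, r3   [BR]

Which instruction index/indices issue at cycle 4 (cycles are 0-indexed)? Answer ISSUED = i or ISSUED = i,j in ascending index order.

t=0 i0,i1:ld mul ; 2-wide
t=1 i2:xor ; RAW r1
t=2 i3,i4:or and ; 2-wide
t=3 i5,i6:sub sub ; 2-wide
t=4 i7:mul ; no-port MUL/BR
t=5 i8:blt ; tail

ISSUED = 7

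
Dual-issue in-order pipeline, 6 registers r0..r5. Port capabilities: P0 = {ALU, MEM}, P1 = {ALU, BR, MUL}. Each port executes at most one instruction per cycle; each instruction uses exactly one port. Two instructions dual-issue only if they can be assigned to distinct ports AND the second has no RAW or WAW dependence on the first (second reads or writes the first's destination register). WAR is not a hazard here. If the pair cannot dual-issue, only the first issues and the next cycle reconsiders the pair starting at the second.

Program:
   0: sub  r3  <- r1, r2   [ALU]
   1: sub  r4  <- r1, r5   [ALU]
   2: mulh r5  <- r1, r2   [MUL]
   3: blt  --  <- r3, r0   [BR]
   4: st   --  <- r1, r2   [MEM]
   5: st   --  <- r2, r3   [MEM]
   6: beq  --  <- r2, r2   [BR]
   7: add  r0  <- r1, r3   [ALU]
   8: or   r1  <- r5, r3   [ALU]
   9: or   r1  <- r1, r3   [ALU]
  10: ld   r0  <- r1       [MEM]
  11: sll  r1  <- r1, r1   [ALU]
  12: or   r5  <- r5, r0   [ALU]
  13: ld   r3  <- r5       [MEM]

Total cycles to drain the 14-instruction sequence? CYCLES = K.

CYCLES = 9

t=0 i0&i1:sub.ALU/sub.ALU ; dual
t=1 i2:mulh.MUL ; no-port MUL/BR
t=2 i3&i4:blt.BR/st.MEM ; dual
t=3 i5&i6:st.MEM/beq.BR ; dual
t=4 i7&i8:add.ALU/or.ALU ; dual
t=5 i9:or.ALU ; RAW r1
t=6 i10&i11:ld.MEM/sll.ALU ; dual
t=7 i12:or.ALU ; RAW r5
t=8 i13:ld.MEM ; tail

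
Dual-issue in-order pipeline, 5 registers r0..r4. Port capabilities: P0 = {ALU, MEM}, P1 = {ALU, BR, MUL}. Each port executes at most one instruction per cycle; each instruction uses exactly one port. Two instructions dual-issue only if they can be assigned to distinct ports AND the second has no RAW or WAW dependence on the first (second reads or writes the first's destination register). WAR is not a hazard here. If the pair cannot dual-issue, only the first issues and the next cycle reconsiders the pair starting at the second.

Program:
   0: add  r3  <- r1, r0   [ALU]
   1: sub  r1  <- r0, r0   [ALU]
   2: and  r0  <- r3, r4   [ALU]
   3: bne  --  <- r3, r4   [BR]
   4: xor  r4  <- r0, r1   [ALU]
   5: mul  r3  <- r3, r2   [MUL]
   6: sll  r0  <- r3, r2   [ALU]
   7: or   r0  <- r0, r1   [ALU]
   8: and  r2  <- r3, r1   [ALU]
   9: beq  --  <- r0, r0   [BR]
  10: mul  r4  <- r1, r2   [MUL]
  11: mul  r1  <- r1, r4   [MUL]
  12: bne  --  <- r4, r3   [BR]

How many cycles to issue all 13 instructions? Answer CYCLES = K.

[0] i0+i1  add.ALU sub.ALU  -- pair
[1] i2+i3  and.ALU bne.BR  -- pair
[2] i4+i5  xor.ALU mul.MUL  -- pair
[3] i6  sll.ALU  -- RAW+WAW r0
[4] i7+i8  or.ALU and.ALU  -- pair
[5] i9  beq.BR  -- no-port BR/MUL
[6] i10  mul.MUL  -- no-port MUL/MUL
[7] i11  mul.MUL  -- no-port MUL/BR
[8] i12  bne.BR  -- tail

CYCLES = 9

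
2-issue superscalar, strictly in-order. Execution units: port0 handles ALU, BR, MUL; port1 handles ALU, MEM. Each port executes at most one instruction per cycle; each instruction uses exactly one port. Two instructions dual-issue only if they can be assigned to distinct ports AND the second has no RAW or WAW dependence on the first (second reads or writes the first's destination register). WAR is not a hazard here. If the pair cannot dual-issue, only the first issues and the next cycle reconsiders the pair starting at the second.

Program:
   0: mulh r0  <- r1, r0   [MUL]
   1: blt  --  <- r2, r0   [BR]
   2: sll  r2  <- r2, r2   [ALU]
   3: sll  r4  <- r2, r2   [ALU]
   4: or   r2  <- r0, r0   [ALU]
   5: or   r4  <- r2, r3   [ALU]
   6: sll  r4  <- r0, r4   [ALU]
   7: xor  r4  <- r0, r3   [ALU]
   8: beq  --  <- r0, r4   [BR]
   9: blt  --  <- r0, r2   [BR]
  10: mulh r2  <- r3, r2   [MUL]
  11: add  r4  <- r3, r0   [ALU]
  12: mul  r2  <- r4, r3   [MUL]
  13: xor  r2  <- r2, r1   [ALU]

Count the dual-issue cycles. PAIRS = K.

PAIRS = 3

  cy0 -> i0 (mulh) no-port MUL/BR
  cy1 -> i1,i2 (blt/sll) 2-wide
  cy2 -> i3,i4 (sll/or) 2-wide
  cy3 -> i5 (or) RAW+WAW r4
  cy4 -> i6 (sll) WAW r4
  cy5 -> i7 (xor) RAW r4
  cy6 -> i8 (beq) no-port BR/BR
  cy7 -> i9 (blt) no-port BR/MUL
  cy8 -> i10,i11 (mulh/add) 2-wide
  cy9 -> i12 (mul) RAW+WAW r2
  cy10 -> i13 (xor) tail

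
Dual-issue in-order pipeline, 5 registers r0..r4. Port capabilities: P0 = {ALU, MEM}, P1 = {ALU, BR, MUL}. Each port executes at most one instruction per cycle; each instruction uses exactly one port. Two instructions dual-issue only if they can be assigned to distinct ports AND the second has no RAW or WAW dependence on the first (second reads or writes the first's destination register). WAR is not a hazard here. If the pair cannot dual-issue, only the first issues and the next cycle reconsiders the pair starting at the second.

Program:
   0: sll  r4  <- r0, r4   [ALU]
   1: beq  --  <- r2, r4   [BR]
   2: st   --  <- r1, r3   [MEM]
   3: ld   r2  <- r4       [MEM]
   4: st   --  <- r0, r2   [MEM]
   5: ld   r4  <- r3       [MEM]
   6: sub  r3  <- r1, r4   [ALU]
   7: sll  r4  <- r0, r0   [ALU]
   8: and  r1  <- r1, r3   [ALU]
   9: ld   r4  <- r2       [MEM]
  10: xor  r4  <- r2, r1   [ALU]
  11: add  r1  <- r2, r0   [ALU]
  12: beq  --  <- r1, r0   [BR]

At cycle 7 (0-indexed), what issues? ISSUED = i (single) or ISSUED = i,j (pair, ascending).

c0: i0 sll.ALU  RAW r4
c1: i1/i2 beq.BR+st.MEM  dual
c2: i3 ld.MEM  no-port MEM/MEM
c3: i4 st.MEM  no-port MEM/MEM
c4: i5 ld.MEM  RAW r4
c5: i6/i7 sub.ALU+sll.ALU  dual
c6: i8/i9 and.ALU+ld.MEM  dual
c7: i10/i11 xor.ALU+add.ALU  dual
c8: i12 beq.BR  tail

ISSUED = 10,11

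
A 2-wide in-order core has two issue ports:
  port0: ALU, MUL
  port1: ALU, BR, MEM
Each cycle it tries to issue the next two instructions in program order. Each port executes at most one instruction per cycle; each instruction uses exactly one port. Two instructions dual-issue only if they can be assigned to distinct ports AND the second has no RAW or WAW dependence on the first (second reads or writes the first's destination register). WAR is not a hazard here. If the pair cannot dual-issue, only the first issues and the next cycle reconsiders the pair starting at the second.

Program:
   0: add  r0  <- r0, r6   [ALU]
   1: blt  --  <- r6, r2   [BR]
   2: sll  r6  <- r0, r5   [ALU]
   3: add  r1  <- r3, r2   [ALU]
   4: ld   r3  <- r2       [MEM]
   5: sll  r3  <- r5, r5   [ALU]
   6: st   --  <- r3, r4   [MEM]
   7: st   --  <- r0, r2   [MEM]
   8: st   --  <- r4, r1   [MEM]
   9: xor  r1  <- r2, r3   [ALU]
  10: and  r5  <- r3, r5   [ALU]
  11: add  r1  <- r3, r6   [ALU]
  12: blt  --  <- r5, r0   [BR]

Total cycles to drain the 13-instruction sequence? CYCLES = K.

0. add.ALU;blt.BR @i0/i1  | dual
1. sll.ALU;add.ALU @i2/i3  | dual
2. ld.MEM @i4  | WAW r3
3. sll.ALU @i5  | RAW r3
4. st.MEM @i6  | no-port MEM/MEM
5. st.MEM @i7  | no-port MEM/MEM
6. st.MEM;xor.ALU @i8/i9  | dual
7. and.ALU;add.ALU @i10/i11  | dual
8. blt.BR @i12  | tail

CYCLES = 9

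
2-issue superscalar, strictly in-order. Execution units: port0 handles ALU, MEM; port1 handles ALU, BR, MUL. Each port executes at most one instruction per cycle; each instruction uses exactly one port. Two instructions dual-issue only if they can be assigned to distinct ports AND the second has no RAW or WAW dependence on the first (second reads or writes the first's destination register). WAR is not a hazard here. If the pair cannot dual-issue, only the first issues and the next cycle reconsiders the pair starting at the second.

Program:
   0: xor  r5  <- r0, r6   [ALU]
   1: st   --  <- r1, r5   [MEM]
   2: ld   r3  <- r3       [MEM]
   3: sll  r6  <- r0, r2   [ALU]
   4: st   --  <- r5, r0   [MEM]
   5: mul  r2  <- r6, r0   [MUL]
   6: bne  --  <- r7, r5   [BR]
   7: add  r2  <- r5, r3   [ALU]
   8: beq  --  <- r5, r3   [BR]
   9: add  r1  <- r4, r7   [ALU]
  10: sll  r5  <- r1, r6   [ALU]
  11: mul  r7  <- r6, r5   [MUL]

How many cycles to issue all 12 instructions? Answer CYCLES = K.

CYCLES = 8

t=0 i0:xor.ALU ; RAW r5
t=1 i1:st.MEM ; no-port MEM/MEM
t=2 i2&i3:ld.MEM;sll.ALU ; 2-wide
t=3 i4&i5:st.MEM;mul.MUL ; 2-wide
t=4 i6&i7:bne.BR;add.ALU ; 2-wide
t=5 i8&i9:beq.BR;add.ALU ; 2-wide
t=6 i10:sll.ALU ; RAW r5
t=7 i11:mul.MUL ; tail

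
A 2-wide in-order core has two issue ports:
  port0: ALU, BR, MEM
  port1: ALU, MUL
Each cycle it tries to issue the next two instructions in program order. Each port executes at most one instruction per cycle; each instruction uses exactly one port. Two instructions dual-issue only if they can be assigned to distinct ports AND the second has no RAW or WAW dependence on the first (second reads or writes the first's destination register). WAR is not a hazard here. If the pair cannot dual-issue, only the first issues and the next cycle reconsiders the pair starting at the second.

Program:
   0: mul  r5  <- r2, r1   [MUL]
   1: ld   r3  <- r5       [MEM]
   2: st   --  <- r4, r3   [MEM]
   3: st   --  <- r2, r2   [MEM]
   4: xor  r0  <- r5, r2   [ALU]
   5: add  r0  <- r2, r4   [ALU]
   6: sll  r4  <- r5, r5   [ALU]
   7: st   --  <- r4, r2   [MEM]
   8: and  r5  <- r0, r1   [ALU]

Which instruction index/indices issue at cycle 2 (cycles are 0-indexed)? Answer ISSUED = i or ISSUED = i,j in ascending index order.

ISSUED = 2

  cy0 -> i0 (mul.MUL) RAW r5
  cy1 -> i1 (ld.MEM) no-port MEM/MEM
  cy2 -> i2 (st.MEM) no-port MEM/MEM
  cy3 -> i3,i4 (st.MEM+xor.ALU) 2-wide
  cy4 -> i5,i6 (add.ALU+sll.ALU) 2-wide
  cy5 -> i7,i8 (st.MEM+and.ALU) 2-wide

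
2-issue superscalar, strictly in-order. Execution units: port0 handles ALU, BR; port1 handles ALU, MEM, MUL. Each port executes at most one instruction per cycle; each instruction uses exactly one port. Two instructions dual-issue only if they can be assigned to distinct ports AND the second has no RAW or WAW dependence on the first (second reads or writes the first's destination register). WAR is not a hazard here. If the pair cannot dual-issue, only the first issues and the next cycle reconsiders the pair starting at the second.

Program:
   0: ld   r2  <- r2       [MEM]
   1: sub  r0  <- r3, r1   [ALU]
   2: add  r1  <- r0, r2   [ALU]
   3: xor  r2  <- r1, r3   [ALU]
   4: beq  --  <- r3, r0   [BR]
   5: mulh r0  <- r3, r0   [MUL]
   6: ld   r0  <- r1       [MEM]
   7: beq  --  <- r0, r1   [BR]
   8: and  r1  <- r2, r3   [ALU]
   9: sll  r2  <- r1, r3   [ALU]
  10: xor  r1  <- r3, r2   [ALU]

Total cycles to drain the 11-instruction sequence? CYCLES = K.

CYCLES = 8

0. ld.MEM sub.ALU @i0&i1  | pair
1. add.ALU @i2  | RAW r1
2. xor.ALU beq.BR @i3&i4  | pair
3. mulh.MUL @i5  | no-port MUL/MEM
4. ld.MEM @i6  | RAW r0
5. beq.BR and.ALU @i7&i8  | pair
6. sll.ALU @i9  | RAW r2
7. xor.ALU @i10  | tail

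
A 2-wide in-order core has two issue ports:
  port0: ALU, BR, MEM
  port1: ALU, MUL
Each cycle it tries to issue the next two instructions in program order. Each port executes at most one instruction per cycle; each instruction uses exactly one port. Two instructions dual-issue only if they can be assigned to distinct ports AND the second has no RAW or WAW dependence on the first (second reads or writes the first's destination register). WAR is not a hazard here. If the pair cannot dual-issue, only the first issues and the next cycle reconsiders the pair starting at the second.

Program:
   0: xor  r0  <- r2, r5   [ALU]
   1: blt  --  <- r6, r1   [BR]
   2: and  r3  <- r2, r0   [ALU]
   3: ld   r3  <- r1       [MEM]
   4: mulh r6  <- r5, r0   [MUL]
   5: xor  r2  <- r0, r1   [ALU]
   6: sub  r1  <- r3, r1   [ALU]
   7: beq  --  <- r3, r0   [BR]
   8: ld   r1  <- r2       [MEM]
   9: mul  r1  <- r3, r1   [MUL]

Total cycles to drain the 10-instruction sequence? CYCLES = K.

c0: i0/i1 xor.ALU blt.BR  pair
c1: i2 and.ALU  WAW r3
c2: i3/i4 ld.MEM mulh.MUL  pair
c3: i5/i6 xor.ALU sub.ALU  pair
c4: i7 beq.BR  no-port BR/MEM
c5: i8 ld.MEM  RAW+WAW r1
c6: i9 mul.MUL  tail

CYCLES = 7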